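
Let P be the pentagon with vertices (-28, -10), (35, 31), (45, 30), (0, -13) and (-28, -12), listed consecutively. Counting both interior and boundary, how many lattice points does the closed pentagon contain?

938

The shoelace formula gives twice the area as |[(-28)·31 − 35·(-10)] + [35·30 − 45·31] + [45·(-13) − 0·30] + [0·(-12) − (-28)·(-13)] + [(-28)·(-10) − (-28)·(-12)]| = 1868, so the area is 934.
Summing gcd(|Δx|,|Δy|) over the edges gives the boundary count: gcd(63,41) + gcd(10,1) + gcd(45,43) + gcd(28,1) + gcd(0,2) = 1+1+1+1+2 = 6.
Pick's theorem gives I = A − B/2 + 1 = 934 − 6/2 + 1 = 932, so the closed region contains I + B = 932 + 6 = 938 lattice points.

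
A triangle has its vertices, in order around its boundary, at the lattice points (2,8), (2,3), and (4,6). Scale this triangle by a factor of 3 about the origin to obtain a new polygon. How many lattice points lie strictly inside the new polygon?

34

Using the shoelace formula, 2A = |[2·3 − 2·8] + [2·6 − 4·3] + [4·8 − 2·6]| = 10, so the area is 5.
Along each edge there are gcd(|Δx|,|Δy|)+1 lattice points, so counting each shared vertex once the boundary has gcd(0,5) + gcd(2,3) + gcd(2,2) = 5+1+2 = 8.
Scaling by 3 multiplies the area by 3² = 9 (so the new area is 45) and multiplies the boundary lattice-point count by 3, giving 24.
By Pick's theorem, the interior count of the dilated polygon is 45 − 24/2 + 1 = 34.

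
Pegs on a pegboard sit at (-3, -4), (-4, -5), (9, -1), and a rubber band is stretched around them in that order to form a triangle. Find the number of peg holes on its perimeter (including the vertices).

Summing gcd(|Δx|,|Δy|) over the edges gives the boundary count: gcd(1,1) + gcd(13,4) + gcd(12,3) = 1+1+3 = 5.

5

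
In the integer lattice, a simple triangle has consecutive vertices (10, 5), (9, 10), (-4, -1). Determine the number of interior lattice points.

The shoelace formula gives twice the area as |[10·10 − 9·5] + [9·(-1) − (-4)·10] + [(-4)·5 − 10·(-1)]| = 76, so the area is 38.
Summing gcd(|Δx|,|Δy|) over the edges gives the boundary count: gcd(1,5) + gcd(13,11) + gcd(14,6) = 1+1+2 = 4.
By Pick's theorem A = I + B/2 − 1, so I = 38 − 4/2 + 1 = 37.

37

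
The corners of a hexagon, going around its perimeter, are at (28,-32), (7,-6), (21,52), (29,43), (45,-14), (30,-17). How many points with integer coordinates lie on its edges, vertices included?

9

Along each edge there are gcd(|Δx|,|Δy|)+1 lattice points, so counting each shared vertex once the boundary has gcd(21,26) + gcd(14,58) + gcd(8,9) + gcd(16,57) + gcd(15,3) + gcd(2,15) = 1+2+1+1+3+1 = 9.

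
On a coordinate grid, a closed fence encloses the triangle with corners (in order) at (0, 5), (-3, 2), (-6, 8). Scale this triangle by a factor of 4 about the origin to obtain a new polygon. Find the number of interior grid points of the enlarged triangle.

199

By the shoelace formula, twice the signed area is |[0·2 − (-3)·5] + [(-3)·8 − (-6)·2] + [(-6)·5 − 0·8]| = 27, so the area is 13.5.
Summing gcd(|Δx|,|Δy|) over the edges gives the boundary count: gcd(3,3) + gcd(3,6) + gcd(6,3) = 3+3+3 = 9.
Scaling by 4 multiplies the area by 4² = 16 (so the new area is 216) and multiplies the boundary lattice-point count by 4, giving 36.
By Pick's theorem, the interior count of the dilated polygon is 216 − 36/2 + 1 = 199.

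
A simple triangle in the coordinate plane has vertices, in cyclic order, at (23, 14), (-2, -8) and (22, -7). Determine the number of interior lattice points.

251

Using the shoelace formula, 2A = |[23·(-8) − (-2)·14] + [(-2)·(-7) − 22·(-8)] + [22·14 − 23·(-7)]| = 503, so the area is 251.5.
Summing gcd(|Δx|,|Δy|) over the edges gives the boundary count: gcd(25,22) + gcd(24,1) + gcd(1,21) = 1+1+1 = 3.
Pick's theorem gives I = A − B/2 + 1 = 251.5 − 3/2 + 1 = 251.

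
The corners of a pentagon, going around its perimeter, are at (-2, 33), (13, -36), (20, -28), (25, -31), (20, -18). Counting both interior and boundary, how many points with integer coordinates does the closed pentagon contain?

Using the shoelace formula, 2A = |((-2)·(-36) − 13·33) + (13·(-28) − 20·(-36)) + (20·(-31) − 25·(-28)) + (25·(-18) − 20·(-31)) + (20·33 − (-2)·(-18))| = 873, so the area is 873/2.
Along each edge there are gcd(|Δx|,|Δy|)+1 lattice points, so counting each shared vertex once the boundary has gcd(15,69) + gcd(7,8) + gcd(5,3) + gcd(5,13) + gcd(22,51) = 3+1+1+1+1 = 7.
Pick's theorem gives I = A − B/2 + 1 = 873/2 − 7/2 + 1 = 434, so the closed region contains I + B = 434 + 7 = 441 lattice points.

441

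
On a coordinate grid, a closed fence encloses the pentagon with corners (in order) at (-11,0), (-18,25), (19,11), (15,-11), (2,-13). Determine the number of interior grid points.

Using the shoelace formula, 2A = |[(-11)·25 − (-18)·0] + [(-18)·11 − 19·25] + [19·(-11) − 15·11] + [15·(-13) − 2·(-11)] + [2·0 − (-11)·(-13)]| = 1638, so the area is 819.
Along each edge there are gcd(|Δx|,|Δy|)+1 lattice points, so counting each shared vertex once the boundary has gcd(7,25) + gcd(37,14) + gcd(4,22) + gcd(13,2) + gcd(13,13) = 1+1+2+1+13 = 18.
Pick's theorem gives I = A − B/2 + 1 = 819 − 18/2 + 1 = 811.

811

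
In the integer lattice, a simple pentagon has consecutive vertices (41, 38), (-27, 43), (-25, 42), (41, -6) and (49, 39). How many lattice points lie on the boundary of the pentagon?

10

The number of boundary lattice points is Σ gcd(|Δx|,|Δy|) = gcd(68,5) + gcd(2,1) + gcd(66,48) + gcd(8,45) + gcd(8,1) = 1+1+6+1+1 = 10.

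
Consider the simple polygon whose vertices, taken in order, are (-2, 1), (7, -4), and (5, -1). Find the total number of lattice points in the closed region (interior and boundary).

Using the shoelace formula, 2A = |[(-2)·(-4) − 7·1] + [7·(-1) − 5·(-4)] + [5·1 − (-2)·(-1)]| = 17, so the area is 17/2.
Summing gcd(|Δx|,|Δy|) over the edges gives the boundary count: gcd(9,5) + gcd(2,3) + gcd(7,2) = 1+1+1 = 3.
Pick's theorem gives I = A − B/2 + 1 = 17/2 − 3/2 + 1 = 8, so the closed region contains I + B = 8 + 3 = 11 lattice points.

11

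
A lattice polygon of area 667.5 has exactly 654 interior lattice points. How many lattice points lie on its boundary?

Pick's theorem gives A = I + B/2 − 1, so B = 2(A − I + 1) = 2(667.5 − 654 + 1) = 29.

29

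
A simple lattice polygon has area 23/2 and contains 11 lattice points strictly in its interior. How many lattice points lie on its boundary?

Pick's theorem gives A = I + B/2 − 1, so B = 2(A − I + 1) = 2(23/2 − 11 + 1) = 3.

3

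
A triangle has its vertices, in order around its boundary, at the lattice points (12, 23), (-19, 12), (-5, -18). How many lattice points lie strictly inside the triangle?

541

Using the shoelace formula, 2A = |[12·12 − (-19)·23] + [(-19)·(-18) − (-5)·12] + [(-5)·23 − 12·(-18)]| = 1084, so the area is 542.
The number of boundary lattice points is Σ gcd(|Δx|,|Δy|) = gcd(31,11) + gcd(14,30) + gcd(17,41) = 1+2+1 = 4.
By Pick's theorem A = I + B/2 − 1, so I = 542 − 4/2 + 1 = 541.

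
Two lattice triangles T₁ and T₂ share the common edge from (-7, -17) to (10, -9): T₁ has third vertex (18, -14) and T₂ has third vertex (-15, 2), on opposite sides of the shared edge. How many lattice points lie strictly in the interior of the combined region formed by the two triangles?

267

The union is the simple quadrilateral with vertices (-7, -17), (18, -14), (10, -9), (-15, 2) in order.
The shoelace formula gives twice the area as |((-7)·(-14) − 18·(-17)) + (18·(-9) − 10·(-14)) + (10·2 − (-15)·(-9)) + ((-15)·(-17) − (-7)·2)| = 536, so the area is 268.
Summing gcd(|Δx|,|Δy|) over the edges gives the boundary count: gcd(25,3) + gcd(8,5) + gcd(25,11) + gcd(8,19) = 1+1+1+1 = 4.
By Pick's theorem I = A − B/2 + 1 = 268 − 4/2 + 1 = 267.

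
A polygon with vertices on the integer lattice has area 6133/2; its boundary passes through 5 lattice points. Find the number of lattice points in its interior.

Pick's theorem A = I + B/2 − 1 rearranges to I = A − B/2 + 1 = 6133/2 − 5/2 + 1 = 3065.

3065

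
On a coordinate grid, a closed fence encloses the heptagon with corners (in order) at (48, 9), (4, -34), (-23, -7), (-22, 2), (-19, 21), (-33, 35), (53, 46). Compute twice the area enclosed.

8178

Using the shoelace formula, 2A = |(48·(-34) − 4·9) + (4·(-7) − (-23)·(-34)) + ((-23)·2 − (-22)·(-7)) + ((-22)·21 − (-19)·2) + ((-19)·35 − (-33)·21) + ((-33)·46 − 53·35) + (53·9 − 48·46)| = 8178, so the area is 4089.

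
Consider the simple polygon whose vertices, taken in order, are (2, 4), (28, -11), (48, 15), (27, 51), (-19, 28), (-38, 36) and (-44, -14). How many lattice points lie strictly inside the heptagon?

By the shoelace formula, twice the signed area is |[2·(-11) − 28·4] + [28·15 − 48·(-11)] + [48·51 − 27·15] + [27·28 − (-19)·51] + [(-19)·36 − (-38)·28] + [(-38)·(-14) − (-44)·36] + [(-44)·4 − 2·(-14)]| = 6930, so the area is 3465.
The number of boundary lattice points is Σ gcd(|Δx|,|Δy|) = gcd(26,15) + gcd(20,26) + gcd(21,36) + gcd(46,23) + gcd(19,8) + gcd(6,50) + gcd(46,18) = 1+2+3+23+1+2+2 = 34.
By Pick's theorem A = I + B/2 − 1, so I = 3465 − 34/2 + 1 = 3449.

3449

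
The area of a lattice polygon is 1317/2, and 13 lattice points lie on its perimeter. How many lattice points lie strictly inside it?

From Pick's theorem, I = A − B/2 + 1 = 1317/2 − 13/2 + 1 = 653.

653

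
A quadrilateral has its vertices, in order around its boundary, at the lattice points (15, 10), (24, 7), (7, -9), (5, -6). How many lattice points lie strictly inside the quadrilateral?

126

The shoelace formula gives twice the area as |[15·7 − 24·10] + [24·(-9) − 7·7] + [7·(-6) − 5·(-9)] + [5·10 − 15·(-6)]| = 257, so the area is 128.5.
Summing gcd(|Δx|,|Δy|) over the edges gives the boundary count: gcd(9,3) + gcd(17,16) + gcd(2,3) + gcd(10,16) = 3+1+1+2 = 7.
Pick's theorem gives I = A − B/2 + 1 = 128.5 − 7/2 + 1 = 126.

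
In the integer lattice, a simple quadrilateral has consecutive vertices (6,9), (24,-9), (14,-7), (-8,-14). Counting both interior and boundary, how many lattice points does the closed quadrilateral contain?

288

Using the shoelace formula, 2A = |(6·(-9) − 24·9) + (24·(-7) − 14·(-9)) + (14·(-14) − (-8)·(-7)) + ((-8)·9 − 6·(-14))| = 552, so the area is 276.
Summing gcd(|Δx|,|Δy|) over the edges gives the boundary count: gcd(18,18) + gcd(10,2) + gcd(22,7) + gcd(14,23) = 18+2+1+1 = 22.
Pick's theorem gives I = A − B/2 + 1 = 276 − 22/2 + 1 = 266, so the closed region contains I + B = 266 + 22 = 288 lattice points.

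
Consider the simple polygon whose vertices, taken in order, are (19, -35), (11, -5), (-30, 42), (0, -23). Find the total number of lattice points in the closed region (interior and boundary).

870

Using the shoelace formula, 2A = |[19·(-5) − 11·(-35)] + [11·42 − (-30)·(-5)] + [(-30)·(-23) − 0·42] + [0·(-35) − 19·(-23)]| = 1729, so the area is 864.5.
Summing gcd(|Δx|,|Δy|) over the edges gives the boundary count: gcd(8,30) + gcd(41,47) + gcd(30,65) + gcd(19,12) = 2+1+5+1 = 9.
Pick's theorem gives I = A − B/2 + 1 = 864.5 − 9/2 + 1 = 861, so the closed region contains I + B = 861 + 9 = 870 lattice points.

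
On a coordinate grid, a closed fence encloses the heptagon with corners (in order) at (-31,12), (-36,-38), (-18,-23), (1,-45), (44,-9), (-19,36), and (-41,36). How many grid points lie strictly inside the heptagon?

3673

By the shoelace formula, twice the signed area is |((-31)·(-38) − (-36)·12) + ((-36)·(-23) − (-18)·(-38)) + ((-18)·(-45) − 1·(-23)) + (1·(-9) − 44·(-45)) + (44·36 − (-19)·(-9)) + ((-19)·36 − (-41)·36) + ((-41)·12 − (-31)·36)| = 7387, so the area is 3693.5.
The number of boundary lattice points is Σ gcd(|Δx|,|Δy|) = gcd(5,50) + gcd(18,15) + gcd(19,22) + gcd(43,36) + gcd(63,45) + gcd(22,0) + gcd(10,24) = 5+3+1+1+9+22+2 = 43.
Pick's theorem gives I = A − B/2 + 1 = 3693.5 − 43/2 + 1 = 3673.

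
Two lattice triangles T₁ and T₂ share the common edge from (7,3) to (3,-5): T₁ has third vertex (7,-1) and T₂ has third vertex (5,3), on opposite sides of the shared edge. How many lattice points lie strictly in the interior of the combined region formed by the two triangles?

11

The union is the simple quadrilateral with vertices (7,3), (7,-1), (3,-5), (5,3) in order.
By the shoelace formula, twice the signed area is |[7·(-1) − 7·3] + [7·(-5) − 3·(-1)] + [3·3 − 5·(-5)] + [5·3 − 7·3]| = 32, so the area is 16.
Summing gcd(|Δx|,|Δy|) over the edges gives the boundary count: gcd(0,4) + gcd(4,4) + gcd(2,8) + gcd(2,0) = 4+4+2+2 = 12.
By Pick's theorem I = A − B/2 + 1 = 16 − 12/2 + 1 = 11.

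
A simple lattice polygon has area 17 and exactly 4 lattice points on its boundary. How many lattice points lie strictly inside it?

Pick's theorem A = I + B/2 − 1 rearranges to I = A − B/2 + 1 = 17 − 4/2 + 1 = 16.

16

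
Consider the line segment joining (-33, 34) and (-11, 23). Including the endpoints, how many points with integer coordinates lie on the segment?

12

The number of lattice points on a segment between lattice points is gcd(|Δx|,|Δy|) + 1 = gcd(22,11) + 1 = 11 + 1 = 12.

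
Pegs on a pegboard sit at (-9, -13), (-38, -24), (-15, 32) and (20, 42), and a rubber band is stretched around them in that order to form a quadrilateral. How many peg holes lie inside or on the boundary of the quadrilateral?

1508

The shoelace formula gives twice the area as |((-9)·(-24) − (-38)·(-13)) + ((-38)·32 − (-15)·(-24)) + ((-15)·42 − 20·32) + (20·(-13) − (-9)·42)| = 3006, so the area is 1503.
Along each edge there are gcd(|Δx|,|Δy|)+1 lattice points, so counting each shared vertex once the boundary has gcd(29,11) + gcd(23,56) + gcd(35,10) + gcd(29,55) = 1+1+5+1 = 8.
Pick's theorem gives I = A − B/2 + 1 = 1503 − 8/2 + 1 = 1500, so the closed region contains I + B = 1500 + 8 = 1508 lattice points.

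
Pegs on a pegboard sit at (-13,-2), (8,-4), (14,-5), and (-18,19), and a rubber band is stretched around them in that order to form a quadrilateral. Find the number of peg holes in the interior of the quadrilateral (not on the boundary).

267

The shoelace formula gives twice the area as |((-13)·(-4) − 8·(-2)) + (8·(-5) − 14·(-4)) + (14·19 − (-18)·(-5)) + ((-18)·(-2) − (-13)·19)| = 543, so the area is 543/2.
Summing gcd(|Δx|,|Δy|) over the edges gives the boundary count: gcd(21,2) + gcd(6,1) + gcd(32,24) + gcd(5,21) = 1+1+8+1 = 11.
Pick's theorem gives I = A − B/2 + 1 = 543/2 − 11/2 + 1 = 267.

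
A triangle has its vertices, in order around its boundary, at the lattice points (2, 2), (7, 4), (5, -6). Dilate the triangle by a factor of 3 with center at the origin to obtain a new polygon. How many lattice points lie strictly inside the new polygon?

202

By the shoelace formula, twice the signed area is |[2·4 − 7·2] + [7·(-6) − 5·4] + [5·2 − 2·(-6)]| = 46, so the area is 23.
Summing gcd(|Δx|,|Δy|) over the edges gives the boundary count: gcd(5,2) + gcd(2,10) + gcd(3,8) = 1+2+1 = 4.
Scaling by 3 multiplies the area by 3² = 9 (so the new area is 207) and multiplies the boundary lattice-point count by 3, giving 12.
By Pick's theorem, the interior count of the dilated polygon is 207 − 12/2 + 1 = 202.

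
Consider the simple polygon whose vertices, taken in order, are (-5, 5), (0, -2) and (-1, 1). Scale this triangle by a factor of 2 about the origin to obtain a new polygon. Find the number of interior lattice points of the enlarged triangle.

11

Using the shoelace formula, 2A = |[(-5)·(-2) − 0·5] + [0·1 − (-1)·(-2)] + [(-1)·5 − (-5)·1]| = 8, so the area is 4.
The number of boundary lattice points is Σ gcd(|Δx|,|Δy|) = gcd(5,7) + gcd(1,3) + gcd(4,4) = 1+1+4 = 6.
Scaling by 2 multiplies the area by 2² = 4 (so the new area is 16) and multiplies the boundary lattice-point count by 2, giving 12.
By Pick's theorem, the interior count of the dilated polygon is 16 − 12/2 + 1 = 11.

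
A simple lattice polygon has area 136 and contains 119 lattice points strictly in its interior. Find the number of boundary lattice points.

36

Pick's theorem gives A = I + B/2 − 1, so B = 2(A − I + 1) = 2(136 − 119 + 1) = 36.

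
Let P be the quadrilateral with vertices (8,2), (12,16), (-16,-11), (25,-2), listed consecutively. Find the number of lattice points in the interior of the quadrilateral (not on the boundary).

By the shoelace formula, twice the signed area is |(8·16 − 12·2) + (12·(-11) − (-16)·16) + ((-16)·(-2) − 25·(-11)) + (25·2 − 8·(-2))| = 601, so the area is 601/2.
Along each edge there are gcd(|Δx|,|Δy|)+1 lattice points, so counting each shared vertex once the boundary has gcd(4,14) + gcd(28,27) + gcd(41,9) + gcd(17,4) = 2+1+1+1 = 5.
Pick's theorem gives I = A − B/2 + 1 = 601/2 − 5/2 + 1 = 299.

299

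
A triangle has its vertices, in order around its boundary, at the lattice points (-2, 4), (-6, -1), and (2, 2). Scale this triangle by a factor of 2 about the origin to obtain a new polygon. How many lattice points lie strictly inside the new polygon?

53

Using the shoelace formula, 2A = |[(-2)·(-1) − (-6)·4] + [(-6)·2 − 2·(-1)] + [2·4 − (-2)·2]| = 28, so the area is 14.
Along each edge there are gcd(|Δx|,|Δy|)+1 lattice points, so counting each shared vertex once the boundary has gcd(4,5) + gcd(8,3) + gcd(4,2) = 1+1+2 = 4.
Scaling by 2 multiplies the area by 2² = 4 (so the new area is 56) and multiplies the boundary lattice-point count by 2, giving 8.
By Pick's theorem, the interior count of the dilated polygon is 56 − 8/2 + 1 = 53.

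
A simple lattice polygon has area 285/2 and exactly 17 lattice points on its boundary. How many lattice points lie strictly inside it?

135

From Pick's theorem, I = A − B/2 + 1 = 285/2 − 17/2 + 1 = 135.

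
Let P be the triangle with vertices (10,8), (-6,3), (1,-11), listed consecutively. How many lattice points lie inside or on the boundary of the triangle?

135

By the shoelace formula, twice the signed area is |[10·3 − (-6)·8] + [(-6)·(-11) − 1·3] + [1·8 − 10·(-11)]| = 259, so the area is 129.5.
Along each edge there are gcd(|Δx|,|Δy|)+1 lattice points, so counting each shared vertex once the boundary has gcd(16,5) + gcd(7,14) + gcd(9,19) = 1+7+1 = 9.
Pick's theorem gives I = A − B/2 + 1 = 129.5 − 9/2 + 1 = 126, so the closed region contains I + B = 126 + 9 = 135 lattice points.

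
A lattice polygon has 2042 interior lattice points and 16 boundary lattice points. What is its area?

2049

By Pick's theorem, A = I + B/2 − 1 = 2042 + 16/2 − 1 = 2049.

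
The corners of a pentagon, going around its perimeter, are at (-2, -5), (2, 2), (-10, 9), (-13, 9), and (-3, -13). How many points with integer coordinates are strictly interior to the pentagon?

125

By the shoelace formula, twice the signed area is |[(-2)·2 − 2·(-5)] + [2·9 − (-10)·2] + [(-10)·9 − (-13)·9] + [(-13)·(-13) − (-3)·9] + [(-3)·(-5) − (-2)·(-13)]| = 256, so the area is 128.
Summing gcd(|Δx|,|Δy|) over the edges gives the boundary count: gcd(4,7) + gcd(12,7) + gcd(3,0) + gcd(10,22) + gcd(1,8) = 1+1+3+2+1 = 8.
By Pick's theorem A = I + B/2 − 1, so I = 128 − 8/2 + 1 = 125.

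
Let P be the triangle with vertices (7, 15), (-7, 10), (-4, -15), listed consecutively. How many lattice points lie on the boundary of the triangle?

The number of boundary lattice points is Σ gcd(|Δx|,|Δy|) = gcd(14,5) + gcd(3,25) + gcd(11,30) = 1+1+1 = 3.

3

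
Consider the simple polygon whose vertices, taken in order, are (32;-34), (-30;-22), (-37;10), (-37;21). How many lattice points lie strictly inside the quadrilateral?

1323

Using the shoelace formula, 2A = |[32·(-22) − (-30)·(-34)] + [(-30)·10 − (-37)·(-22)] + [(-37)·21 − (-37)·10] + [(-37)·(-34) − 32·21]| = 2659, so the area is 2659/2.
The number of boundary lattice points is Σ gcd(|Δx|,|Δy|) = gcd(62,12) + gcd(7,32) + gcd(0,11) + gcd(69,55) = 2+1+11+1 = 15.
Pick's theorem gives I = A − B/2 + 1 = 2659/2 − 15/2 + 1 = 1323.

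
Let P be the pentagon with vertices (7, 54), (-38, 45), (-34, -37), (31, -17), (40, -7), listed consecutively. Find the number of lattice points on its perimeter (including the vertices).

18

The number of boundary lattice points is Σ gcd(|Δx|,|Δy|) = gcd(45,9) + gcd(4,82) + gcd(65,20) + gcd(9,10) + gcd(33,61) = 9+2+5+1+1 = 18.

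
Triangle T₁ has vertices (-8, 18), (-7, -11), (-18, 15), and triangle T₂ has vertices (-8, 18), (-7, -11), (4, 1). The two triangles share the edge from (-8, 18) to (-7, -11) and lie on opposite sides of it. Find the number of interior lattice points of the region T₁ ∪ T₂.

The union is the simple quadrilateral with vertices (-8, 18), (-18, 15), (-7, -11), (4, 1) in order.
The shoelace formula gives twice the area as |((-8)·15 − (-18)·18) + ((-18)·(-11) − (-7)·15) + ((-7)·1 − 4·(-11)) + (4·18 − (-8)·1)| = 624, so the area is 312.
Along each edge there are gcd(|Δx|,|Δy|)+1 lattice points, so counting each shared vertex once the boundary has gcd(10,3) + gcd(11,26) + gcd(11,12) + gcd(12,17) = 1+1+1+1 = 4.
By Pick's theorem I = A − B/2 + 1 = 312 − 4/2 + 1 = 311.

311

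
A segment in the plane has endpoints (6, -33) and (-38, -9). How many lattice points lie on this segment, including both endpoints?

5

The number of lattice points on a segment between lattice points is gcd(|Δx|,|Δy|) + 1 = gcd(44,24) + 1 = 4 + 1 = 5.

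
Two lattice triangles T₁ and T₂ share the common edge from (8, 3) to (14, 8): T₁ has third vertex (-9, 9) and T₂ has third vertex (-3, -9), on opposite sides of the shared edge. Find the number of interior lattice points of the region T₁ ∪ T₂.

The union is the simple quadrilateral with vertices (8, 3), (-9, 9), (14, 8), (-3, -9) in order.
The shoelace formula gives twice the area as |(8·9 − (-9)·3) + ((-9)·8 − 14·9) + (14·(-9) − (-3)·8) + ((-3)·3 − 8·(-9))| = 138, so the area is 69.
Summing gcd(|Δx|,|Δy|) over the edges gives the boundary count: gcd(17,6) + gcd(23,1) + gcd(17,17) + gcd(11,12) = 1+1+17+1 = 20.
By Pick's theorem I = A − B/2 + 1 = 69 − 20/2 + 1 = 60.

60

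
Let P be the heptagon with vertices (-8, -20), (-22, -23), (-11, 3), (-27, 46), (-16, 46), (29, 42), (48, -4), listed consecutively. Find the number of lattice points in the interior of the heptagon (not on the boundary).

Using the shoelace formula, 2A = |[(-8)·(-23) − (-22)·(-20)] + [(-22)·3 − (-11)·(-23)] + [(-11)·46 − (-27)·3] + [(-27)·46 − (-16)·46] + [(-16)·42 − 29·46] + [29·(-4) − 48·42] + [48·(-20) − (-8)·(-4)]| = 6636, so the area is 3318.
The number of boundary lattice points is Σ gcd(|Δx|,|Δy|) = gcd(14,3) + gcd(11,26) + gcd(16,43) + gcd(11,0) + gcd(45,4) + gcd(19,46) + gcd(56,16) = 1+1+1+11+1+1+8 = 24.
Pick's theorem gives I = A − B/2 + 1 = 3318 − 24/2 + 1 = 3307.

3307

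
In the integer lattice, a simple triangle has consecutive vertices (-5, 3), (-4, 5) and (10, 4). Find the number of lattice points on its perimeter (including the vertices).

The number of boundary lattice points is Σ gcd(|Δx|,|Δy|) = gcd(1,2) + gcd(14,1) + gcd(15,1) = 1+1+1 = 3.

3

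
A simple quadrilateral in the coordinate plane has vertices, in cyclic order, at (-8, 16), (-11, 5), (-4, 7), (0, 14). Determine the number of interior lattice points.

Using the shoelace formula, 2A = |((-8)·5 − (-11)·16) + ((-11)·7 − (-4)·5) + ((-4)·14 − 0·7) + (0·16 − (-8)·14)| = 135, so the area is 67.5.
Along each edge there are gcd(|Δx|,|Δy|)+1 lattice points, so counting each shared vertex once the boundary has gcd(3,11) + gcd(7,2) + gcd(4,7) + gcd(8,2) = 1+1+1+2 = 5.
Pick's theorem gives I = A − B/2 + 1 = 67.5 − 5/2 + 1 = 66.

66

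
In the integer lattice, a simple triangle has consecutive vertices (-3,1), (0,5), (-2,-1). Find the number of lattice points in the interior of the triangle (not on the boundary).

4

The shoelace formula gives twice the area as |[(-3)·5 − 0·1] + [0·(-1) − (-2)·5] + [(-2)·1 − (-3)·(-1)]| = 10, so the area is 5.
The number of boundary lattice points is Σ gcd(|Δx|,|Δy|) = gcd(3,4) + gcd(2,6) + gcd(1,2) = 1+2+1 = 4.
By Pick's theorem A = I + B/2 − 1, so I = 5 − 4/2 + 1 = 4.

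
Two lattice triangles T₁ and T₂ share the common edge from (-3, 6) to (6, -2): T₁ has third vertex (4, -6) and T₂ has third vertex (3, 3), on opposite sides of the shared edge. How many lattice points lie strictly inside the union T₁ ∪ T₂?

34

The union is the simple quadrilateral with vertices (-3, 6), (4, -6), (6, -2), (3, 3) in order.
By the shoelace formula, twice the signed area is |((-3)·(-6) − 4·6) + (4·(-2) − 6·(-6)) + (6·3 − 3·(-2)) + (3·6 − (-3)·3)| = 73, so the area is 73/2.
Along each edge there are gcd(|Δx|,|Δy|)+1 lattice points, so counting each shared vertex once the boundary has gcd(7,12) + gcd(2,4) + gcd(3,5) + gcd(6,3) = 1+2+1+3 = 7.
By Pick's theorem I = A − B/2 + 1 = 73/2 − 7/2 + 1 = 34.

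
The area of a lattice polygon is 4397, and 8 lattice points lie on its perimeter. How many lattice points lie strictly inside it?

4394

From Pick's theorem, I = A − B/2 + 1 = 4397 − 8/2 + 1 = 4394.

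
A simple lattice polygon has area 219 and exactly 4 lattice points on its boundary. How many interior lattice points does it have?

218

From Pick's theorem, I = A − B/2 + 1 = 219 − 4/2 + 1 = 218.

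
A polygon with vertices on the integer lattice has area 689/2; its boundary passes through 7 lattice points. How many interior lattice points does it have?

342

From Pick's theorem, I = A − B/2 + 1 = 689/2 − 7/2 + 1 = 342.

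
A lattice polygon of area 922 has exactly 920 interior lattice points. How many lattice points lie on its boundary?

Pick's theorem gives A = I + B/2 − 1, so B = 2(A − I + 1) = 2(922 − 920 + 1) = 6.

6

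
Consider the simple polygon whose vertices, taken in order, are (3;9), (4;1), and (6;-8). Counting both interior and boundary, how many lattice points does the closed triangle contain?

6

Using the shoelace formula, 2A = |[3·1 − 4·9] + [4·(-8) − 6·1] + [6·9 − 3·(-8)]| = 7, so the area is 3.5.
Summing gcd(|Δx|,|Δy|) over the edges gives the boundary count: gcd(1,8) + gcd(2,9) + gcd(3,17) = 1+1+1 = 3.
Pick's theorem gives I = A − B/2 + 1 = 3.5 − 3/2 + 1 = 3, so the closed region contains I + B = 3 + 3 = 6 lattice points.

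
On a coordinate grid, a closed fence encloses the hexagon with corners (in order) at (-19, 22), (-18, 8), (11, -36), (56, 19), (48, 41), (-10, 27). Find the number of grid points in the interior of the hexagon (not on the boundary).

3201

The shoelace formula gives twice the area as |[(-19)·8 − (-18)·22] + [(-18)·(-36) − 11·8] + [11·19 − 56·(-36)] + [56·41 − 48·19] + [48·27 − (-10)·41] + [(-10)·22 − (-19)·27]| = 6412, so the area is 3206.
Along each edge there are gcd(|Δx|,|Δy|)+1 lattice points, so counting each shared vertex once the boundary has gcd(1,14) + gcd(29,44) + gcd(45,55) + gcd(8,22) + gcd(58,14) + gcd(9,5) = 1+1+5+2+2+1 = 12.
Pick's theorem gives I = A − B/2 + 1 = 3206 − 12/2 + 1 = 3201.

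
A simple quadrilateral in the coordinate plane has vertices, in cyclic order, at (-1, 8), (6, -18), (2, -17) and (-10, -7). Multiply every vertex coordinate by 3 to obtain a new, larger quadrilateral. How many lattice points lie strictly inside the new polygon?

Using the shoelace formula, 2A = |[(-1)·(-18) − 6·8] + [6·(-17) − 2·(-18)] + [2·(-7) − (-10)·(-17)] + [(-10)·8 − (-1)·(-7)]| = 367, so the area is 183.5.
Along each edge there are gcd(|Δx|,|Δy|)+1 lattice points, so counting each shared vertex once the boundary has gcd(7,26) + gcd(4,1) + gcd(12,10) + gcd(9,15) = 1+1+2+3 = 7.
Scaling by 3 multiplies the area by 3² = 9 (so the new area is 1651.5) and multiplies the boundary lattice-point count by 3, giving 21.
By Pick's theorem, the interior count of the dilated polygon is 1651.5 − 21/2 + 1 = 1642.

1642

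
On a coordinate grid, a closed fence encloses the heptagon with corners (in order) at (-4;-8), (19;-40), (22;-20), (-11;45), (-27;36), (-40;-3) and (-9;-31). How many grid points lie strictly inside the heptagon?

2533

The shoelace formula gives twice the area as |((-4)·(-40) − 19·(-8)) + (19·(-20) − 22·(-40)) + (22·45 − (-11)·(-20)) + ((-11)·36 − (-27)·45) + ((-27)·(-3) − (-40)·36) + ((-40)·(-31) − (-9)·(-3)) + ((-9)·(-8) − (-4)·(-31))| = 5083, so the area is 5083/2.
Summing gcd(|Δx|,|Δy|) over the edges gives the boundary count: gcd(23,32) + gcd(3,20) + gcd(33,65) + gcd(16,9) + gcd(13,39) + gcd(31,28) + gcd(5,23) = 1+1+1+1+13+1+1 = 19.
By Pick's theorem A = I + B/2 − 1, so I = 5083/2 − 19/2 + 1 = 2533.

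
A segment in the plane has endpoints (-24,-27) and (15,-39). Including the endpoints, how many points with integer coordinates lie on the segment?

The number of lattice points on a segment between lattice points is gcd(|Δx|,|Δy|) + 1 = gcd(39,12) + 1 = 3 + 1 = 4.

4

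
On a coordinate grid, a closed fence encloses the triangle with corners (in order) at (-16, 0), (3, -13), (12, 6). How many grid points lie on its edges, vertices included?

Along each edge there are gcd(|Δx|,|Δy|)+1 lattice points, so counting each shared vertex once the boundary has gcd(19,13) + gcd(9,19) + gcd(28,6) = 1+1+2 = 4.

4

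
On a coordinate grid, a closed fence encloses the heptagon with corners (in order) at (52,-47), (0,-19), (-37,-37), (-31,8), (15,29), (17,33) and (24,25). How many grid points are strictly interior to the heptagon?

3466

By the shoelace formula, twice the signed area is |(52·(-19) − 0·(-47)) + (0·(-37) − (-37)·(-19)) + ((-37)·8 − (-31)·(-37)) + ((-31)·29 − 15·8) + (15·33 − 17·29) + (17·25 − 24·33) + (24·(-47) − 52·25)| = 6946, so the area is 3473.
The number of boundary lattice points is Σ gcd(|Δx|,|Δy|) = gcd(52,28) + gcd(37,18) + gcd(6,45) + gcd(46,21) + gcd(2,4) + gcd(7,8) + gcd(28,72) = 4+1+3+1+2+1+4 = 16.
Pick's theorem gives I = A − B/2 + 1 = 3473 − 16/2 + 1 = 3466.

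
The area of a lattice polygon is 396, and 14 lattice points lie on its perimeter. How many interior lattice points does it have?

390

From Pick's theorem, I = A − B/2 + 1 = 396 − 14/2 + 1 = 390.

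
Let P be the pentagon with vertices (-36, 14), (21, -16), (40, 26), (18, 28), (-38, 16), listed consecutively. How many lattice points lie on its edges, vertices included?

Summing gcd(|Δx|,|Δy|) over the edges gives the boundary count: gcd(57,30) + gcd(19,42) + gcd(22,2) + gcd(56,12) + gcd(2,2) = 3+1+2+4+2 = 12.

12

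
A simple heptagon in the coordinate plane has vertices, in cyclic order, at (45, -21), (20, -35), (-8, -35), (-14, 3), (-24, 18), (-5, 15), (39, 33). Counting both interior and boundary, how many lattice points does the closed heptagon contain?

3100

Using the shoelace formula, 2A = |[45·(-35) − 20·(-21)] + [20·(-35) − (-8)·(-35)] + [(-8)·3 − (-14)·(-35)] + [(-14)·18 − (-24)·3] + [(-24)·15 − (-5)·18] + [(-5)·33 − 39·15] + [39·(-21) − 45·33]| = 6153, so the area is 6153/2.
Summing gcd(|Δx|,|Δy|) over the edges gives the boundary count: gcd(25,14) + gcd(28,0) + gcd(6,38) + gcd(10,15) + gcd(19,3) + gcd(44,18) + gcd(6,54) = 1+28+2+5+1+2+6 = 45.
Pick's theorem gives I = A − B/2 + 1 = 6153/2 − 45/2 + 1 = 3055, so the closed region contains I + B = 3055 + 45 = 3100 lattice points.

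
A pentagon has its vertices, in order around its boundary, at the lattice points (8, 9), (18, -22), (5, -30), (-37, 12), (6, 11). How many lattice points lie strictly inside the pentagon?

By the shoelace formula, twice the signed area is |[8·(-22) − 18·9] + [18·(-30) − 5·(-22)] + [5·12 − (-37)·(-30)] + [(-37)·11 − 6·12] + [6·9 − 8·11]| = 2331, so the area is 1165.5.
Summing gcd(|Δx|,|Δy|) over the edges gives the boundary count: gcd(10,31) + gcd(13,8) + gcd(42,42) + gcd(43,1) + gcd(2,2) = 1+1+42+1+2 = 47.
By Pick's theorem A = I + B/2 − 1, so I = 1165.5 − 47/2 + 1 = 1143.

1143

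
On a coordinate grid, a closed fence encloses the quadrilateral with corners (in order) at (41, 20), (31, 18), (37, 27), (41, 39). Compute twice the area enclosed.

By the shoelace formula, twice the signed area is |(41·18 − 31·20) + (31·27 − 37·18) + (37·39 − 41·27) + (41·20 − 41·39)| = 154, so the area is 77.

154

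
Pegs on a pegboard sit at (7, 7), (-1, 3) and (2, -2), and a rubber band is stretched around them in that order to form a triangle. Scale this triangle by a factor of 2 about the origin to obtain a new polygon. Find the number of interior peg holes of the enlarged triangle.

Using the shoelace formula, 2A = |[7·3 − (-1)·7] + [(-1)·(-2) − 2·3] + [2·7 − 7·(-2)]| = 52, so the area is 26.
Summing gcd(|Δx|,|Δy|) over the edges gives the boundary count: gcd(8,4) + gcd(3,5) + gcd(5,9) = 4+1+1 = 6.
Scaling by 2 multiplies the area by 2² = 4 (so the new area is 104) and multiplies the boundary lattice-point count by 2, giving 12.
By Pick's theorem, the interior count of the dilated polygon is 104 − 12/2 + 1 = 99.

99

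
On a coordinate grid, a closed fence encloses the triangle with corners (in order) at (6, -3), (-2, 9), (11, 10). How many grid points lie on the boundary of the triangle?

6

The number of boundary lattice points is Σ gcd(|Δx|,|Δy|) = gcd(8,12) + gcd(13,1) + gcd(5,13) = 4+1+1 = 6.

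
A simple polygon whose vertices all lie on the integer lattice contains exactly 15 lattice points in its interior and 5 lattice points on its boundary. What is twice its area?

Pick's theorem states A = I + B/2 − 1, so A = 15 + 5/2 − 1 = 33/2.
Hence 2A = 33.

33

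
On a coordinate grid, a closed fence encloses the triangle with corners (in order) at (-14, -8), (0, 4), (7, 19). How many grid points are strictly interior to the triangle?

By the shoelace formula, twice the signed area is |[(-14)·4 − 0·(-8)] + [0·19 − 7·4] + [7·(-8) − (-14)·19]| = 126, so the area is 63.
Along each edge there are gcd(|Δx|,|Δy|)+1 lattice points, so counting each shared vertex once the boundary has gcd(14,12) + gcd(7,15) + gcd(21,27) = 2+1+3 = 6.
By Pick's theorem A = I + B/2 − 1, so I = 63 − 6/2 + 1 = 61.

61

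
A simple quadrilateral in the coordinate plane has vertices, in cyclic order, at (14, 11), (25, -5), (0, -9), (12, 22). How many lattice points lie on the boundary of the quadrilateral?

Summing gcd(|Δx|,|Δy|) over the edges gives the boundary count: gcd(11,16) + gcd(25,4) + gcd(12,31) + gcd(2,11) = 1+1+1+1 = 4.

4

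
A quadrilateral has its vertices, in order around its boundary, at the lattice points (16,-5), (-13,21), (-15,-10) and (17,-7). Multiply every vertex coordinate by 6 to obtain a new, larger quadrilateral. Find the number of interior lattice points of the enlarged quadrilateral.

Using the shoelace formula, 2A = |(16·21 − (-13)·(-5)) + ((-13)·(-10) − (-15)·21) + ((-15)·(-7) − 17·(-10)) + (17·(-5) − 16·(-7))| = 1018, so the area is 509.
Along each edge there are gcd(|Δx|,|Δy|)+1 lattice points, so counting each shared vertex once the boundary has gcd(29,26) + gcd(2,31) + gcd(32,3) + gcd(1,2) = 1+1+1+1 = 4.
Scaling by 6 multiplies the area by 6² = 36 (so the new area is 18324) and multiplies the boundary lattice-point count by 6, giving 24.
By Pick's theorem, the interior count of the dilated polygon is 18324 − 24/2 + 1 = 18313.

18313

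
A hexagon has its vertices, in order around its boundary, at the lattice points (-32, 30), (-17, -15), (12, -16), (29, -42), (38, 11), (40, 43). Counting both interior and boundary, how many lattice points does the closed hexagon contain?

3555

By the shoelace formula, twice the signed area is |((-32)·(-15) − (-17)·30) + ((-17)·(-16) − 12·(-15)) + (12·(-42) − 29·(-16)) + (29·11 − 38·(-42)) + (38·43 − 40·11) + (40·30 − (-32)·43)| = 7087, so the area is 3543.5.
Summing gcd(|Δx|,|Δy|) over the edges gives the boundary count: gcd(15,45) + gcd(29,1) + gcd(17,26) + gcd(9,53) + gcd(2,32) + gcd(72,13) = 15+1+1+1+2+1 = 21.
Pick's theorem gives I = A − B/2 + 1 = 3543.5 − 21/2 + 1 = 3534, so the closed region contains I + B = 3534 + 21 = 3555 lattice points.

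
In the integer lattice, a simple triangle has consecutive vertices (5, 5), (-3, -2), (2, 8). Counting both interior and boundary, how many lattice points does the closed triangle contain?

By the shoelace formula, twice the signed area is |[5·(-2) − (-3)·5] + [(-3)·8 − 2·(-2)] + [2·5 − 5·8]| = 45, so the area is 22.5.
Summing gcd(|Δx|,|Δy|) over the edges gives the boundary count: gcd(8,7) + gcd(5,10) + gcd(3,3) = 1+5+3 = 9.
Pick's theorem gives I = A − B/2 + 1 = 22.5 − 9/2 + 1 = 19, so the closed region contains I + B = 19 + 9 = 28 lattice points.

28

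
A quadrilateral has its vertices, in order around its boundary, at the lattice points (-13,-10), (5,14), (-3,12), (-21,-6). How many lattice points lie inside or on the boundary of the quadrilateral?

By the shoelace formula, twice the signed area is |[(-13)·14 − 5·(-10)] + [5·12 − (-3)·14] + [(-3)·(-6) − (-21)·12] + [(-21)·(-10) − (-13)·(-6)]| = 372, so the area is 186.
The number of boundary lattice points is Σ gcd(|Δx|,|Δy|) = gcd(18,24) + gcd(8,2) + gcd(18,18) + gcd(8,4) = 6+2+18+4 = 30.
Pick's theorem gives I = A − B/2 + 1 = 186 − 30/2 + 1 = 172, so the closed region contains I + B = 172 + 30 = 202 lattice points.

202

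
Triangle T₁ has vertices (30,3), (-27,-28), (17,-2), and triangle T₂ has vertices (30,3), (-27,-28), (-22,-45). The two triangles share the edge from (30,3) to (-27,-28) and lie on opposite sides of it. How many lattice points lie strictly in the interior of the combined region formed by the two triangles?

The union is the simple quadrilateral with vertices (30,3), (17,-2), (-27,-28), (-22,-45) in order.
The shoelace formula gives twice the area as |(30·(-2) − 17·3) + (17·(-28) − (-27)·(-2)) + ((-27)·(-45) − (-22)·(-28)) + ((-22)·3 − 30·(-45))| = 1242, so the area is 621.
Summing gcd(|Δx|,|Δy|) over the edges gives the boundary count: gcd(13,5) + gcd(44,26) + gcd(5,17) + gcd(52,48) = 1+2+1+4 = 8.
By Pick's theorem I = A − B/2 + 1 = 621 − 8/2 + 1 = 618.

618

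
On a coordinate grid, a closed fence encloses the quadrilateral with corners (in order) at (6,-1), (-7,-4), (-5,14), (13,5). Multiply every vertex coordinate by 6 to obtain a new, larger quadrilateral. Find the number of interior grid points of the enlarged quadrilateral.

7144

Using the shoelace formula, 2A = |(6·(-4) − (-7)·(-1)) + ((-7)·14 − (-5)·(-4)) + ((-5)·5 − 13·14) + (13·(-1) − 6·5)| = 399, so the area is 399/2.
Summing gcd(|Δx|,|Δy|) over the edges gives the boundary count: gcd(13,3) + gcd(2,18) + gcd(18,9) + gcd(7,6) = 1+2+9+1 = 13.
Scaling by 6 multiplies the area by 6² = 36 (so the new area is 7182) and multiplies the boundary lattice-point count by 6, giving 78.
By Pick's theorem, the interior count of the dilated polygon is 7182 − 78/2 + 1 = 7144.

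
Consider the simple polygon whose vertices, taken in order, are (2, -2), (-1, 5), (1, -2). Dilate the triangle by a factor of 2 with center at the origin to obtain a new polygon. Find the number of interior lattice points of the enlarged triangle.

Using the shoelace formula, 2A = |[2·5 − (-1)·(-2)] + [(-1)·(-2) − 1·5] + [1·(-2) − 2·(-2)]| = 7, so the area is 3.5.
Along each edge there are gcd(|Δx|,|Δy|)+1 lattice points, so counting each shared vertex once the boundary has gcd(3,7) + gcd(2,7) + gcd(1,0) = 1+1+1 = 3.
Scaling by 2 multiplies the area by 2² = 4 (so the new area is 14) and multiplies the boundary lattice-point count by 2, giving 6.
By Pick's theorem, the interior count of the dilated polygon is 14 − 6/2 + 1 = 12.

12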